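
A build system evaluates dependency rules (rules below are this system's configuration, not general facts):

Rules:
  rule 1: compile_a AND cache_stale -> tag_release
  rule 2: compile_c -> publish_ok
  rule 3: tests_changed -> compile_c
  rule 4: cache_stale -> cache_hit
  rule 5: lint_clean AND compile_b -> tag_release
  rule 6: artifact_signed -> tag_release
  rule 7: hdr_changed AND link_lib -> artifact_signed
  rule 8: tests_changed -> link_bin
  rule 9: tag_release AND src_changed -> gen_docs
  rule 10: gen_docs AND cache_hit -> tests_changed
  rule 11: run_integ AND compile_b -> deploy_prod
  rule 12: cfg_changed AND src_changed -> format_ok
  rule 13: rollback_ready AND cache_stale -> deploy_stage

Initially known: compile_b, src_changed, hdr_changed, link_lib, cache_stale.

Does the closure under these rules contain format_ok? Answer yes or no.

no

Round 1: rule 4 [cache_stale -> cache_hit]; rule 7 [hdr_changed AND link_lib -> artifact_signed]. New: cache_hit, artifact_signed.
Round 2: rule 6 [artifact_signed -> tag_release]. New: tag_release.
Round 3: rule 9 [tag_release AND src_changed -> gen_docs]. New: gen_docs.
Round 4: rule 10 [gen_docs AND cache_hit -> tests_changed]. New: tests_changed.
Round 5: rule 3 [tests_changed -> compile_c]; rule 8 [tests_changed -> link_bin]. New: compile_c, link_bin.
Round 6: rule 2 [compile_c -> publish_ok]. New: publish_ok.
Fixed point reached. format_ok is concluded only by rule 12; rule 12 needs cfg_changed (never derived).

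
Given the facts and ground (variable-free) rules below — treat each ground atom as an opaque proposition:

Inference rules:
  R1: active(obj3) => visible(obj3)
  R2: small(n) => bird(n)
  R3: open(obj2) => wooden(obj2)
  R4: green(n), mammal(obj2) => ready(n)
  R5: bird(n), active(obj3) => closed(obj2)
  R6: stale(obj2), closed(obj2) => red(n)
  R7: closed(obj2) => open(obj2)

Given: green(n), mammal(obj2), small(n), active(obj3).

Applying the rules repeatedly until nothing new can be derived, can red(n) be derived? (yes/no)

Round 1: R1 [active(obj3) => visible(obj3)]; R2 [small(n) => bird(n)]; R4 [green(n), mammal(obj2) => ready(n)]. New: visible(obj3), bird(n), ready(n).
Round 2: R5 [bird(n), active(obj3) => closed(obj2)]. New: closed(obj2).
Round 3: R7 [closed(obj2) => open(obj2)]. New: open(obj2).
Round 4: R3 [open(obj2) => wooden(obj2)]. New: wooden(obj2).
Fixed point reached. red(n) is concluded only by R6; R6 needs stale(obj2) (never derived).

no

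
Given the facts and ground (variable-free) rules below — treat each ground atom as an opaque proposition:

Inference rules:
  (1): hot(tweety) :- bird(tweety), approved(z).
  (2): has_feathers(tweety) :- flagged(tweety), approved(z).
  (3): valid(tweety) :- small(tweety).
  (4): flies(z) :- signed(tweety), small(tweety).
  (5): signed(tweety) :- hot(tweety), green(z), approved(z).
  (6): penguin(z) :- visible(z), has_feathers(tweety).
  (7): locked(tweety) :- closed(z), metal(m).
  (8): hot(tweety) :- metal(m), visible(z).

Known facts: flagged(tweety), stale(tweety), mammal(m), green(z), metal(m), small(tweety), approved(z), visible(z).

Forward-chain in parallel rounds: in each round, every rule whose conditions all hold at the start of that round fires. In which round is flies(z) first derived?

Round 1: (2) [has_feathers(tweety) :- flagged(tweety), approved(z).]; (3) [valid(tweety) :- small(tweety).]; (8) [hot(tweety) :- metal(m), visible(z).]. New: has_feathers(tweety), valid(tweety), hot(tweety).
Round 2: (5) [signed(tweety) :- hot(tweety), green(z), approved(z).]; (6) [penguin(z) :- visible(z), has_feathers(tweety).]. New: signed(tweety), penguin(z).
Round 3: (4) [flies(z) :- signed(tweety), small(tweety).]. New: flies(z).
flies(z) first appears in round 3.

3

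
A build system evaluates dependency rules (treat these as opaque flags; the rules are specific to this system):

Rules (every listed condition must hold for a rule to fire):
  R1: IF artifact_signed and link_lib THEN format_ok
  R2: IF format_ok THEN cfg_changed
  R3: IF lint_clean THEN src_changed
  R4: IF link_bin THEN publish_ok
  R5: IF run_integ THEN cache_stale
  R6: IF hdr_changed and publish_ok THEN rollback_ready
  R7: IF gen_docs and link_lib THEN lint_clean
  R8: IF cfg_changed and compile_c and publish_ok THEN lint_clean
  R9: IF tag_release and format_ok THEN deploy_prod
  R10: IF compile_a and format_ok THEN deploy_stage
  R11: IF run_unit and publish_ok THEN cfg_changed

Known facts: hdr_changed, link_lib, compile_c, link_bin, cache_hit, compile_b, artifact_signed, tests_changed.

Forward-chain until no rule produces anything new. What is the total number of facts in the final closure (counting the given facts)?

Round 1 — R1, R4, derive format_ok, publish_ok.
Round 2 — R2, R6, derive cfg_changed, rollback_ready.
Round 3 — R8, derive lint_clean.
Round 4 — R3, derive src_changed.
Closure: {artifact_signed, cache_hit, cfg_changed, compile_b, compile_c, format_ok, hdr_changed, link_bin, link_lib, lint_clean, publish_ok, rollback_ready, src_changed, tests_changed} — 14 facts.

14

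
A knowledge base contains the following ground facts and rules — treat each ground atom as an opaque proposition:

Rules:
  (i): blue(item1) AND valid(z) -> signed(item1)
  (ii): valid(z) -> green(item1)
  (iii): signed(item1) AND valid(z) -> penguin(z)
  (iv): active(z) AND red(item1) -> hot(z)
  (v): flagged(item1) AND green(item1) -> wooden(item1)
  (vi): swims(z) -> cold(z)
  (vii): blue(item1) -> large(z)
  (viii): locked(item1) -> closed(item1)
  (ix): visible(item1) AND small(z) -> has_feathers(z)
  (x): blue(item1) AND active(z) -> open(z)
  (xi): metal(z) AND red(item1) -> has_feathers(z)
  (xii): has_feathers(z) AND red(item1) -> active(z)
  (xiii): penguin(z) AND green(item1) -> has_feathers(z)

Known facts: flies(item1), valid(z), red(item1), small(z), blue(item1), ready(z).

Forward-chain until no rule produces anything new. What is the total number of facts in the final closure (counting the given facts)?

Round 1: (i) [blue(item1) AND valid(z) -> signed(item1)]; (ii) [valid(z) -> green(item1)]; (vii) [blue(item1) -> large(z)]. New: signed(item1), green(item1), large(z).
Round 2: (iii) [signed(item1) AND valid(z) -> penguin(z)]. New: penguin(z).
Round 3: (xiii) [penguin(z) AND green(item1) -> has_feathers(z)]. New: has_feathers(z).
Round 4: (xii) [has_feathers(z) AND red(item1) -> active(z)]. New: active(z).
Round 5: (iv) [active(z) AND red(item1) -> hot(z)]; (x) [blue(item1) AND active(z) -> open(z)]. New: hot(z), open(z).
Closure: {active(z), blue(item1), flies(item1), green(item1), has_feathers(z), hot(z), large(z), open(z), penguin(z), ready(z), red(item1), signed(item1), small(z), valid(z)} — 14 facts.

14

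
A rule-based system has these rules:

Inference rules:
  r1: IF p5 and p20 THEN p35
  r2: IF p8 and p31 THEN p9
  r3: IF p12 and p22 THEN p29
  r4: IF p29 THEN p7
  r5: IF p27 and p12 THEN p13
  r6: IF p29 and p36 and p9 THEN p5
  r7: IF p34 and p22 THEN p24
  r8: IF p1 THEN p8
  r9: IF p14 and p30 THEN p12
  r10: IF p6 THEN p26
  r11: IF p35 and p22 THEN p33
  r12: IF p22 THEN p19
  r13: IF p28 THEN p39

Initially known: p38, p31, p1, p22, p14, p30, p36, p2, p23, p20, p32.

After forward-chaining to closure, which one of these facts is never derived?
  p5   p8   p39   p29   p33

[1] r8 [IF p1 THEN p8]; r9 [IF p14 and p30 THEN p12]; r12 [IF p22 THEN p19]. ⇒ new: p8, p12, p19.
[2] r2 [IF p8 and p31 THEN p9]; r3 [IF p12 and p22 THEN p29]. ⇒ new: p9, p29.
[3] r4 [IF p29 THEN p7]; r6 [IF p29 and p36 and p9 THEN p5]. ⇒ new: p7, p5.
[4] r1 [IF p5 and p20 THEN p35]. ⇒ new: p35.
[5] r11 [IF p35 and p22 THEN p33]. ⇒ new: p33.
Derived: p5 (round 3), p8 (round 1), p33 (round 5), p29 (round 2). p39 never appears in any round.

p39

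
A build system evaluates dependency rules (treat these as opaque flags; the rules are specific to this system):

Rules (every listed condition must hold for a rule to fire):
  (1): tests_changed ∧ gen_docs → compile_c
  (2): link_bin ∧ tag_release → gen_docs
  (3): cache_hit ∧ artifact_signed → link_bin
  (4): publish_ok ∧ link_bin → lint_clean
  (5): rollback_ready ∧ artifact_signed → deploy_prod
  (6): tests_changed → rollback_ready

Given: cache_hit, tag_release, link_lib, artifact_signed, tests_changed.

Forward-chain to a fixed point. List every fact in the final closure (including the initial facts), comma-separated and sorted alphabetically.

artifact_signed, cache_hit, compile_c, deploy_prod, gen_docs, link_bin, link_lib, rollback_ready, tag_release, tests_changed

[1] (3) [cache_hit ∧ artifact_signed → link_bin]; (6) [tests_changed → rollback_ready]. ⇒ new: link_bin, rollback_ready.
[2] (2) [link_bin ∧ tag_release → gen_docs]; (5) [rollback_ready ∧ artifact_signed → deploy_prod]. ⇒ new: gen_docs, deploy_prod.
[3] (1) [tests_changed ∧ gen_docs → compile_c]. ⇒ new: compile_c.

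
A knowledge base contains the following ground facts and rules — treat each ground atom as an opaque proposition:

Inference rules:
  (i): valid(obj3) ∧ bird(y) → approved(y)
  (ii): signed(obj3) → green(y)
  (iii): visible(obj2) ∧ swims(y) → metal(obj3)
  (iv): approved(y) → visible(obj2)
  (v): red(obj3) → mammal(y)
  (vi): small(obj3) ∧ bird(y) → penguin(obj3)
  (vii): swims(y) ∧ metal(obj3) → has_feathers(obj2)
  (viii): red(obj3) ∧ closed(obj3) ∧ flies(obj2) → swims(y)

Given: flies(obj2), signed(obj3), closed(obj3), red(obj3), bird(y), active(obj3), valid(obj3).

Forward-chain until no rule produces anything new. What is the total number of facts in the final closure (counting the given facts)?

14

Round 1: (i) [valid(obj3) ∧ bird(y) → approved(y)]; (ii) [signed(obj3) → green(y)]; (v) [red(obj3) → mammal(y)]; (viii) [red(obj3) ∧ closed(obj3) ∧ flies(obj2) → swims(y)]. New: approved(y), green(y), mammal(y), swims(y).
Round 2: (iv) [approved(y) → visible(obj2)]. New: visible(obj2).
Round 3: (iii) [visible(obj2) ∧ swims(y) → metal(obj3)]. New: metal(obj3).
Round 4: (vii) [swims(y) ∧ metal(obj3) → has_feathers(obj2)]. New: has_feathers(obj2).
Closure: {active(obj3), approved(y), bird(y), closed(obj3), flies(obj2), green(y), has_feathers(obj2), mammal(y), metal(obj3), red(obj3), signed(obj3), swims(y), valid(obj3), visible(obj2)} — 14 facts.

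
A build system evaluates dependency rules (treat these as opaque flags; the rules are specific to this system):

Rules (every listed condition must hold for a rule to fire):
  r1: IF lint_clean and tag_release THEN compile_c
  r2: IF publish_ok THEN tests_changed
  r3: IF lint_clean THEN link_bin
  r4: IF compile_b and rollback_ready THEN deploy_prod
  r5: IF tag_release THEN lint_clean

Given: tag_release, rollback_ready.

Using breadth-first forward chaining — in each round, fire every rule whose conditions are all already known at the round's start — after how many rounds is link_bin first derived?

[1] r5 [IF tag_release THEN lint_clean]. ⇒ new: lint_clean.
[2] r1 [IF lint_clean and tag_release THEN compile_c]; r3 [IF lint_clean THEN link_bin]. ⇒ new: compile_c, link_bin.
link_bin first appears in round 2.

2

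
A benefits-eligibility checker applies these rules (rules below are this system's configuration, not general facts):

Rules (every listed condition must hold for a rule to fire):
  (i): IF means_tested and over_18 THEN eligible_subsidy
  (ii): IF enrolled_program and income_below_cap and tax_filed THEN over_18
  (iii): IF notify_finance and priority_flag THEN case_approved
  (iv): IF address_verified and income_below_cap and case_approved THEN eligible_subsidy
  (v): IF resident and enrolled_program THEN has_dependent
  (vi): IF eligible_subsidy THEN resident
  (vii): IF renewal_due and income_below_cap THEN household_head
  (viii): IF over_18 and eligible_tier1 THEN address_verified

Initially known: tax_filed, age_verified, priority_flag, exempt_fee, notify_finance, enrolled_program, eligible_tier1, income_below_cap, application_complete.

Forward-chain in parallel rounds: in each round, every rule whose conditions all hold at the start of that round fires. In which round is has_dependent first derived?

[1] (ii) [IF enrolled_program and income_below_cap and tax_filed THEN over_18]; (iii) [IF notify_finance and priority_flag THEN case_approved]. ⇒ new: over_18, case_approved.
[2] (viii) [IF over_18 and eligible_tier1 THEN address_verified]. ⇒ new: address_verified.
[3] (iv) [IF address_verified and income_below_cap and case_approved THEN eligible_subsidy]. ⇒ new: eligible_subsidy.
[4] (vi) [IF eligible_subsidy THEN resident]. ⇒ new: resident.
[5] (v) [IF resident and enrolled_program THEN has_dependent]. ⇒ new: has_dependent.
has_dependent first appears in round 5.

5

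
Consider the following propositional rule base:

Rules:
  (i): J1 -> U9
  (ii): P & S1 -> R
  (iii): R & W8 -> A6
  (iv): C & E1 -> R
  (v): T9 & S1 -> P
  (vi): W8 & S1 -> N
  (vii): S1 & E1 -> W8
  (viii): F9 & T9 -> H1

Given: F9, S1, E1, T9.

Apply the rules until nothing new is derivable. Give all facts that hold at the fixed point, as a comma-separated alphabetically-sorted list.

A6, E1, F9, H1, N, P, R, S1, T9, W8

[1] (v) [T9 & S1 -> P]; (vii) [S1 & E1 -> W8]; (viii) [F9 & T9 -> H1]. ⇒ new: P, W8, H1.
[2] (ii) [P & S1 -> R]; (vi) [W8 & S1 -> N]. ⇒ new: R, N.
[3] (iii) [R & W8 -> A6]. ⇒ new: A6.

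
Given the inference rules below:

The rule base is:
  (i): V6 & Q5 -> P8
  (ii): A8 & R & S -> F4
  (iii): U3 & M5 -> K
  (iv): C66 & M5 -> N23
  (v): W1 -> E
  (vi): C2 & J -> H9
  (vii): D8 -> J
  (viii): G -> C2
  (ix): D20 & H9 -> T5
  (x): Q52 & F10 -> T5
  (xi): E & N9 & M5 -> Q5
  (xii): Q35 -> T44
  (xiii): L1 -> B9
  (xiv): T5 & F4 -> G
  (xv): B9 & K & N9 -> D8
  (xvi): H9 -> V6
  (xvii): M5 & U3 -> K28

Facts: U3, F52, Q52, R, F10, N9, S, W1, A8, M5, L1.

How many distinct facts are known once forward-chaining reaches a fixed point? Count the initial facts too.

25

Round 1: (ii) [A8 & R & S -> F4]; (iii) [U3 & M5 -> K]; (v) [W1 -> E]; (x) [Q52 & F10 -> T5]; (xiii) [L1 -> B9]; (xvii) [M5 & U3 -> K28]. New: F4, K, E, T5, B9, K28.
Round 2: (xi) [E & N9 & M5 -> Q5]; (xiv) [T5 & F4 -> G]; (xv) [B9 & K & N9 -> D8]. New: Q5, G, D8.
Round 3: (vii) [D8 -> J]; (viii) [G -> C2]. New: J, C2.
Round 4: (vi) [C2 & J -> H9]. New: H9.
Round 5: (xvi) [H9 -> V6]. New: V6.
Round 6: (i) [V6 & Q5 -> P8]. New: P8.
Closure: {A8, B9, C2, D8, E, F10, F4, F52, G, H9, J, K, K28, L1, M5, N9, P8, Q5, Q52, R, S, T5, U3, V6, W1} — 25 facts.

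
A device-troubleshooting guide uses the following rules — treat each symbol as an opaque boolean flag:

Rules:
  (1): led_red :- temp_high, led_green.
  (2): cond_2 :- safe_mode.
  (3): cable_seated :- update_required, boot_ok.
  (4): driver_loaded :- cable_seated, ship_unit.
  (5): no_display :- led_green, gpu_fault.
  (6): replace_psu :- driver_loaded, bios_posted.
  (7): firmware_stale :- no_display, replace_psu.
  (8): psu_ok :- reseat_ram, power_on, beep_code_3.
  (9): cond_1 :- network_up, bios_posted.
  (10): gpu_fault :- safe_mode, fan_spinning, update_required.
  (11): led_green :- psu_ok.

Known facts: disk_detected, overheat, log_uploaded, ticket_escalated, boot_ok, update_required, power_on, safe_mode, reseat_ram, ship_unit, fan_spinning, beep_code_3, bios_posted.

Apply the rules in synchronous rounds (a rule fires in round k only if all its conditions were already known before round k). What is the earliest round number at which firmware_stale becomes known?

[1] (2) [cond_2 :- safe_mode.]; (3) [cable_seated :- update_required, boot_ok.]; (8) [psu_ok :- reseat_ram, power_on, beep_code_3.]; (10) [gpu_fault :- safe_mode, fan_spinning, update_required.]. ⇒ new: cond_2, cable_seated, psu_ok, gpu_fault.
[2] (4) [driver_loaded :- cable_seated, ship_unit.]; (11) [led_green :- psu_ok.]. ⇒ new: driver_loaded, led_green.
[3] (5) [no_display :- led_green, gpu_fault.]; (6) [replace_psu :- driver_loaded, bios_posted.]. ⇒ new: no_display, replace_psu.
[4] (7) [firmware_stale :- no_display, replace_psu.]. ⇒ new: firmware_stale.
firmware_stale first appears in round 4.

4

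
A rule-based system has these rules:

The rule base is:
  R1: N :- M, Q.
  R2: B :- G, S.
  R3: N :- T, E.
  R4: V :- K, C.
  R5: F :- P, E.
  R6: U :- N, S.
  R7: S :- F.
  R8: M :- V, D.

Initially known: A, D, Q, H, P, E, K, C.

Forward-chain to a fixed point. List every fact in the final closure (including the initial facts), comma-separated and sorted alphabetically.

Round 1 — R4, R5, derive V, F.
Round 2 — R7, R8, derive S, M.
Round 3 — R1, derive N.
Round 4 — R6, derive U.

A, C, D, E, F, H, K, M, N, P, Q, S, U, V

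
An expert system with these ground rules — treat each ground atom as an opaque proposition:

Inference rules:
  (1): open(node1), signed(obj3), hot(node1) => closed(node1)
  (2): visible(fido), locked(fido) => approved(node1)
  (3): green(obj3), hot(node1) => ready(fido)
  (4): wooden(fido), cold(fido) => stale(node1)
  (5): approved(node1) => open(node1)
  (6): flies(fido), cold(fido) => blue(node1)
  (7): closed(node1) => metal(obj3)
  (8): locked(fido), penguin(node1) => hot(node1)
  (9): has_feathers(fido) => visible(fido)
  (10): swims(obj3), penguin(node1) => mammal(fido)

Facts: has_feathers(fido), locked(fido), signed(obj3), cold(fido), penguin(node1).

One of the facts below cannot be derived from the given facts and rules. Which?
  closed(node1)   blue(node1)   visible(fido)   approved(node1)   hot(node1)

[1] (8) [locked(fido), penguin(node1) => hot(node1)]; (9) [has_feathers(fido) => visible(fido)]. ⇒ new: hot(node1), visible(fido).
[2] (2) [visible(fido), locked(fido) => approved(node1)]. ⇒ new: approved(node1).
[3] (5) [approved(node1) => open(node1)]. ⇒ new: open(node1).
[4] (1) [open(node1), signed(obj3), hot(node1) => closed(node1)]. ⇒ new: closed(node1).
[5] (7) [closed(node1) => metal(obj3)]. ⇒ new: metal(obj3).
Derived: approved(node1) (round 2), visible(fido) (round 1), hot(node1) (round 1), closed(node1) (round 4). blue(node1) never appears in any round.

blue(node1)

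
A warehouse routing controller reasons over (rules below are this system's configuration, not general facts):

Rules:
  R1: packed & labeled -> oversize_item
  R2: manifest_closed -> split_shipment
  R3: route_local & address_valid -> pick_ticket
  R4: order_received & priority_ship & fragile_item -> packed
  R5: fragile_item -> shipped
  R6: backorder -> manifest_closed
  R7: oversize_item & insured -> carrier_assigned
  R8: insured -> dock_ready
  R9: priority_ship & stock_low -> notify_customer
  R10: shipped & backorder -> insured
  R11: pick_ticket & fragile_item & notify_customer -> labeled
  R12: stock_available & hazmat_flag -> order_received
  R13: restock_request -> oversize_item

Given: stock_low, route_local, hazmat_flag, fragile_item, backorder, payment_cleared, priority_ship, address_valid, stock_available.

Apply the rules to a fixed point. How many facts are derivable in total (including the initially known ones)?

21

Round 1 fires R3, R5, R6, R9, R12, giving pick_ticket, shipped, manifest_closed, notify_customer, order_received.
Round 2 fires R2, R4, R10, R11, giving split_shipment, packed, insured, labeled.
Round 3 fires R1, R8, giving oversize_item, dock_ready.
Round 4 fires R7, giving carrier_assigned.
Closure: {address_valid, backorder, carrier_assigned, dock_ready, fragile_item, hazmat_flag, insured, labeled, manifest_closed, notify_customer, order_received, oversize_item, packed, payment_cleared, pick_ticket, priority_ship, route_local, shipped, split_shipment, stock_available, stock_low} — 21 facts.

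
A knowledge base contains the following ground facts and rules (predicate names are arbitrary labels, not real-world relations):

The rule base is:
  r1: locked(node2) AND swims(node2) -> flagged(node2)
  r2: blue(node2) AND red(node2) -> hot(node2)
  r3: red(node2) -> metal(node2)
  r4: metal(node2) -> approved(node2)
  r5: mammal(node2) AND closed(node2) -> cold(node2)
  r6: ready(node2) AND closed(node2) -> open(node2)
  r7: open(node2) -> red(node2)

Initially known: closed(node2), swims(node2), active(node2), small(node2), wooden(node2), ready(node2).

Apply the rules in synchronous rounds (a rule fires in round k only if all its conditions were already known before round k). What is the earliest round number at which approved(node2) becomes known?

4

Round 1 fires r6, giving open(node2).
Round 2 fires r7, giving red(node2).
Round 3 fires r3, giving metal(node2).
Round 4 fires r4, giving approved(node2).
approved(node2) first appears in round 4.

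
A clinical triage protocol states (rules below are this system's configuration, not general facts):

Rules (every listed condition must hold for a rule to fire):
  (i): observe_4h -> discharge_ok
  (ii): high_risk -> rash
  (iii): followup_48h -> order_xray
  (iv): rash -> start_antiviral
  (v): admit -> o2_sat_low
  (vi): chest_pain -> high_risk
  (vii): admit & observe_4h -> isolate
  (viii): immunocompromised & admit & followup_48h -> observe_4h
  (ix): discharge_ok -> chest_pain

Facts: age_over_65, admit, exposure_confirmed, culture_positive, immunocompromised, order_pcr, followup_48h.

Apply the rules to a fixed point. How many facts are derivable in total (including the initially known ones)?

16

[1] (iii) [followup_48h -> order_xray]; (v) [admit -> o2_sat_low]; (viii) [immunocompromised & admit & followup_48h -> observe_4h]. ⇒ new: order_xray, o2_sat_low, observe_4h.
[2] (i) [observe_4h -> discharge_ok]; (vii) [admit & observe_4h -> isolate]. ⇒ new: discharge_ok, isolate.
[3] (ix) [discharge_ok -> chest_pain]. ⇒ new: chest_pain.
[4] (vi) [chest_pain -> high_risk]. ⇒ new: high_risk.
[5] (ii) [high_risk -> rash]. ⇒ new: rash.
[6] (iv) [rash -> start_antiviral]. ⇒ new: start_antiviral.
Closure: {admit, age_over_65, chest_pain, culture_positive, discharge_ok, exposure_confirmed, followup_48h, high_risk, immunocompromised, isolate, o2_sat_low, observe_4h, order_pcr, order_xray, rash, start_antiviral} — 16 facts.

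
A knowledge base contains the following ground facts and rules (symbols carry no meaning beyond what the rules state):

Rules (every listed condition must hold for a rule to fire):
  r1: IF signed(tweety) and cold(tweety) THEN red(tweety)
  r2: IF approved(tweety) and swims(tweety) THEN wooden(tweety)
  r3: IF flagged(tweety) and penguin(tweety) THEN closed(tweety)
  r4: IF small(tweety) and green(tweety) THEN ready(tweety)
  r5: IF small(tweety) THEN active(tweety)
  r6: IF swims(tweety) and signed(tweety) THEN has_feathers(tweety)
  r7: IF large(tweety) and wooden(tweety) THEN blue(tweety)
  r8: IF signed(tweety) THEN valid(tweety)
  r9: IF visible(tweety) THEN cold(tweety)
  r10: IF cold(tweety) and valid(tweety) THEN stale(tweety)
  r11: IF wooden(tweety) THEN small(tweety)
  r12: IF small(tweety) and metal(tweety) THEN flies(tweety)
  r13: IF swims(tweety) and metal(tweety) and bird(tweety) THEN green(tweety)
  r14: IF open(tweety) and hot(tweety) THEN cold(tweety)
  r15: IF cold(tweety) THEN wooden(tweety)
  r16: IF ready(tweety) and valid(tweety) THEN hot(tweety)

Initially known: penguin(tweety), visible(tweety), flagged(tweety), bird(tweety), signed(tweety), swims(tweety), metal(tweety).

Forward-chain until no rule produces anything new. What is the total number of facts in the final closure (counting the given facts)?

20

Round 1 fires r3, r6, r8, r9, r13, giving closed(tweety), has_feathers(tweety), valid(tweety), cold(tweety), green(tweety).
Round 2 fires r1, r10, r15, giving red(tweety), stale(tweety), wooden(tweety).
Round 3 fires r11, giving small(tweety).
Round 4 fires r4, r5, r12, giving ready(tweety), active(tweety), flies(tweety).
Round 5 fires r16, giving hot(tweety).
Closure: {active(tweety), bird(tweety), closed(tweety), cold(tweety), flagged(tweety), flies(tweety), green(tweety), has_feathers(tweety), hot(tweety), metal(tweety), penguin(tweety), ready(tweety), red(tweety), signed(tweety), small(tweety), stale(tweety), swims(tweety), valid(tweety), visible(tweety), wooden(tweety)} — 20 facts.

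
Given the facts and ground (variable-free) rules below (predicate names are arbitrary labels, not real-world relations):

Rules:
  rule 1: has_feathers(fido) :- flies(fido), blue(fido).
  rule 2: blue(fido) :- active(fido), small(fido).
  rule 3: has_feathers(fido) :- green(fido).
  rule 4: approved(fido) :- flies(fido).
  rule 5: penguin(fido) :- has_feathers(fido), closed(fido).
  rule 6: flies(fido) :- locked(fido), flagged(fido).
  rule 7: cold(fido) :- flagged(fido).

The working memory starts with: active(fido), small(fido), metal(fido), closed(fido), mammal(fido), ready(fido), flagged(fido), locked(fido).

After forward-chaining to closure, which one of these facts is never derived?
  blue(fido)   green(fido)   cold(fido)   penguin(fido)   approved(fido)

green(fido)

Round 1: rule 2 [blue(fido) :- active(fido), small(fido).]; rule 6 [flies(fido) :- locked(fido), flagged(fido).]; rule 7 [cold(fido) :- flagged(fido).]. Adds blue(fido), flies(fido), cold(fido).
Round 2: rule 1 [has_feathers(fido) :- flies(fido), blue(fido).]; rule 4 [approved(fido) :- flies(fido).]. Adds has_feathers(fido), approved(fido).
Round 3: rule 5 [penguin(fido) :- has_feathers(fido), closed(fido).]. Adds penguin(fido).
Derived: blue(fido) (round 1), cold(fido) (round 1), penguin(fido) (round 3), approved(fido) (round 2). green(fido) never appears in any round.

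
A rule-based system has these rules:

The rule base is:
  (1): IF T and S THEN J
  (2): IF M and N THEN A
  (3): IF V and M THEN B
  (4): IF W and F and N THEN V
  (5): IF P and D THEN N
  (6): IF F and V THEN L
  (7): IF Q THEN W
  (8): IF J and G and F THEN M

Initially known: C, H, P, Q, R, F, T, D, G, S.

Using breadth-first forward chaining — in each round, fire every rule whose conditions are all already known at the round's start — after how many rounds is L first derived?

[1] (1) [IF T and S THEN J]; (5) [IF P and D THEN N]; (7) [IF Q THEN W]. ⇒ new: J, N, W.
[2] (4) [IF W and F and N THEN V]; (8) [IF J and G and F THEN M]. ⇒ new: V, M.
[3] (2) [IF M and N THEN A]; (3) [IF V and M THEN B]; (6) [IF F and V THEN L]. ⇒ new: A, B, L.
L first appears in round 3.

3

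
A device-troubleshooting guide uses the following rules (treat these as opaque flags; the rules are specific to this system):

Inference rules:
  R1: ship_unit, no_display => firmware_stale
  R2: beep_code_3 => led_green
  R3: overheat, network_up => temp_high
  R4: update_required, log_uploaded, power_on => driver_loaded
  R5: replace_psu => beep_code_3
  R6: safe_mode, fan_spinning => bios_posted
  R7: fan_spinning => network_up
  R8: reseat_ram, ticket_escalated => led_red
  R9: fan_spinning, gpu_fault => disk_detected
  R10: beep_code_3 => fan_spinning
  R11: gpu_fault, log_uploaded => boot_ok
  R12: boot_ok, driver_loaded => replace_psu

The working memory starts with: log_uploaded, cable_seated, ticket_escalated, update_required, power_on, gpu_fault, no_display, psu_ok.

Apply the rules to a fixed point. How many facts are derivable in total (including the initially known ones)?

16

[1] R4 [update_required, log_uploaded, power_on => driver_loaded]; R11 [gpu_fault, log_uploaded => boot_ok]. ⇒ new: driver_loaded, boot_ok.
[2] R12 [boot_ok, driver_loaded => replace_psu]. ⇒ new: replace_psu.
[3] R5 [replace_psu => beep_code_3]. ⇒ new: beep_code_3.
[4] R2 [beep_code_3 => led_green]; R10 [beep_code_3 => fan_spinning]. ⇒ new: led_green, fan_spinning.
[5] R7 [fan_spinning => network_up]; R9 [fan_spinning, gpu_fault => disk_detected]. ⇒ new: network_up, disk_detected.
Closure: {beep_code_3, boot_ok, cable_seated, disk_detected, driver_loaded, fan_spinning, gpu_fault, led_green, log_uploaded, network_up, no_display, power_on, psu_ok, replace_psu, ticket_escalated, update_required} — 16 facts.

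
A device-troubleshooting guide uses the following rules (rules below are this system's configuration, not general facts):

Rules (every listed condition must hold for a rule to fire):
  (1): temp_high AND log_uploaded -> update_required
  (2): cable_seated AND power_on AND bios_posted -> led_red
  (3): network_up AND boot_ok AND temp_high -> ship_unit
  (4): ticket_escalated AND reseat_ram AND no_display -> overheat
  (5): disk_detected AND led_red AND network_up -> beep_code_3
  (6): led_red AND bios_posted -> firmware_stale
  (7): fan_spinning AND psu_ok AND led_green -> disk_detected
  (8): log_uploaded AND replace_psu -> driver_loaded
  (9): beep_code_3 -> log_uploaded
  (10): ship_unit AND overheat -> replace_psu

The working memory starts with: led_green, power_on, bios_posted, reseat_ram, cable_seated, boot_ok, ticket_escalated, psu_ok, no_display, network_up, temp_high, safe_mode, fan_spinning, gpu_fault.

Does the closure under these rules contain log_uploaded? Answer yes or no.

[1] (2) [cable_seated AND power_on AND bios_posted -> led_red]; (3) [network_up AND boot_ok AND temp_high -> ship_unit]; (4) [ticket_escalated AND reseat_ram AND no_display -> overheat]; (7) [fan_spinning AND psu_ok AND led_green -> disk_detected]. ⇒ new: led_red, ship_unit, overheat, disk_detected.
[2] (5) [disk_detected AND led_red AND network_up -> beep_code_3]; (6) [led_red AND bios_posted -> firmware_stale]; (10) [ship_unit AND overheat -> replace_psu]. ⇒ new: beep_code_3, firmware_stale, replace_psu.
[3] (9) [beep_code_3 -> log_uploaded]. ⇒ new: log_uploaded.
[4] (1) [temp_high AND log_uploaded -> update_required]; (8) [log_uploaded AND replace_psu -> driver_loaded]. ⇒ new: update_required, driver_loaded.
log_uploaded appears in round 3, so it is derivable.

yes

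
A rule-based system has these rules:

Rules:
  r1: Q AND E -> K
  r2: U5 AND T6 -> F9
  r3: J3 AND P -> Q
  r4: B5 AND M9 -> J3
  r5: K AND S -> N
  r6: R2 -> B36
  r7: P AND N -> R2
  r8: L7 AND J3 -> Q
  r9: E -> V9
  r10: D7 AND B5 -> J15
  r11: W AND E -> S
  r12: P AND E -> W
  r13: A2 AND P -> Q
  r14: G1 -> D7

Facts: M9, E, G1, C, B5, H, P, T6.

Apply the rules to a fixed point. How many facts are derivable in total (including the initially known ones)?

19

Round 1 fires r4, r9, r12, r14, giving J3, V9, W, D7.
Round 2 fires r3, r10, r11, giving Q, J15, S.
Round 3 fires r1, giving K.
Round 4 fires r5, giving N.
Round 5 fires r7, giving R2.
Round 6 fires r6, giving B36.
Closure: {B36, B5, C, D7, E, G1, H, J15, J3, K, M9, N, P, Q, R2, S, T6, V9, W} — 19 facts.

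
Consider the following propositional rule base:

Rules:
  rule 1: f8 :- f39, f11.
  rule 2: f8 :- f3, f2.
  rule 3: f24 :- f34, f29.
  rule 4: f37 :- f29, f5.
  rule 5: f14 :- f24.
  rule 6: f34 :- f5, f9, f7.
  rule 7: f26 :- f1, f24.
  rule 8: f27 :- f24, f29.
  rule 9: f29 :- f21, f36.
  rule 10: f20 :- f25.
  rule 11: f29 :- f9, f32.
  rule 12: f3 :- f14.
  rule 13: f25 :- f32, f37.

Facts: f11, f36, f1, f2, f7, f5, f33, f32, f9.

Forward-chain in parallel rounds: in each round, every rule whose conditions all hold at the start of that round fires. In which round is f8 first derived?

5

[1] rule 6 [f34 :- f5, f9, f7.]; rule 11 [f29 :- f9, f32.]. ⇒ new: f34, f29.
[2] rule 3 [f24 :- f34, f29.]; rule 4 [f37 :- f29, f5.]. ⇒ new: f24, f37.
[3] rule 5 [f14 :- f24.]; rule 7 [f26 :- f1, f24.]; rule 8 [f27 :- f24, f29.]; rule 13 [f25 :- f32, f37.]. ⇒ new: f14, f26, f27, f25.
[4] rule 10 [f20 :- f25.]; rule 12 [f3 :- f14.]. ⇒ new: f20, f3.
[5] rule 2 [f8 :- f3, f2.]. ⇒ new: f8.
f8 first appears in round 5.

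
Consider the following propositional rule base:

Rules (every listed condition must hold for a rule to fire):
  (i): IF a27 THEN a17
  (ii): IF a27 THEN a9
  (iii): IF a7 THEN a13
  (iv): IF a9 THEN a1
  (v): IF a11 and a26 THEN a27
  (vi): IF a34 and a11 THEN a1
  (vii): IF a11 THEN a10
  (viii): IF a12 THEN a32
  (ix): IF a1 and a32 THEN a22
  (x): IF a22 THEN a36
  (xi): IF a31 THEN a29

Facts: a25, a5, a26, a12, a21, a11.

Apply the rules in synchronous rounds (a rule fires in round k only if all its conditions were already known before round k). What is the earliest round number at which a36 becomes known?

5

Round 1 fires (v), (vii), (viii), giving a27, a10, a32.
Round 2 fires (i), (ii), giving a17, a9.
Round 3 fires (iv), giving a1.
Round 4 fires (ix), giving a22.
Round 5 fires (x), giving a36.
a36 first appears in round 5.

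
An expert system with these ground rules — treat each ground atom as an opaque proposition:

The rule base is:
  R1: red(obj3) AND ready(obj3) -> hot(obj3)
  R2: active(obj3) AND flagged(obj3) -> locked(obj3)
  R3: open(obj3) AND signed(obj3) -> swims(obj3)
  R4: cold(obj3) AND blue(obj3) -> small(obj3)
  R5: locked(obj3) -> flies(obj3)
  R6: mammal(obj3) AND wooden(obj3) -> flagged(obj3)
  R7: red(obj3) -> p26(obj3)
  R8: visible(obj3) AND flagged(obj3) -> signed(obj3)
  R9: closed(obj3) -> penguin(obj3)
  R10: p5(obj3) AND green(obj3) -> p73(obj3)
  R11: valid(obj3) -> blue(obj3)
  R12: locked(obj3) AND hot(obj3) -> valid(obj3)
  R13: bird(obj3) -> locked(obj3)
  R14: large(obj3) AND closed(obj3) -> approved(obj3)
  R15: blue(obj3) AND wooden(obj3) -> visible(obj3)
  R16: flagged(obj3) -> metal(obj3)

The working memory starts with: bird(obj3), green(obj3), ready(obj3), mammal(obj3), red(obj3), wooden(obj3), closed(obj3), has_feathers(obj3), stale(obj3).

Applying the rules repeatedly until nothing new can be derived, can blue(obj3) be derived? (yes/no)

[1] R1 [red(obj3) AND ready(obj3) -> hot(obj3)]; R6 [mammal(obj3) AND wooden(obj3) -> flagged(obj3)]; R7 [red(obj3) -> p26(obj3)]; R9 [closed(obj3) -> penguin(obj3)]; R13 [bird(obj3) -> locked(obj3)]. ⇒ new: hot(obj3), flagged(obj3), p26(obj3), penguin(obj3), locked(obj3).
[2] R5 [locked(obj3) -> flies(obj3)]; R12 [locked(obj3) AND hot(obj3) -> valid(obj3)]; R16 [flagged(obj3) -> metal(obj3)]. ⇒ new: flies(obj3), valid(obj3), metal(obj3).
[3] R11 [valid(obj3) -> blue(obj3)]. ⇒ new: blue(obj3).
[4] R15 [blue(obj3) AND wooden(obj3) -> visible(obj3)]. ⇒ new: visible(obj3).
[5] R8 [visible(obj3) AND flagged(obj3) -> signed(obj3)]. ⇒ new: signed(obj3).
blue(obj3) appears in round 3, so it is derivable.

yes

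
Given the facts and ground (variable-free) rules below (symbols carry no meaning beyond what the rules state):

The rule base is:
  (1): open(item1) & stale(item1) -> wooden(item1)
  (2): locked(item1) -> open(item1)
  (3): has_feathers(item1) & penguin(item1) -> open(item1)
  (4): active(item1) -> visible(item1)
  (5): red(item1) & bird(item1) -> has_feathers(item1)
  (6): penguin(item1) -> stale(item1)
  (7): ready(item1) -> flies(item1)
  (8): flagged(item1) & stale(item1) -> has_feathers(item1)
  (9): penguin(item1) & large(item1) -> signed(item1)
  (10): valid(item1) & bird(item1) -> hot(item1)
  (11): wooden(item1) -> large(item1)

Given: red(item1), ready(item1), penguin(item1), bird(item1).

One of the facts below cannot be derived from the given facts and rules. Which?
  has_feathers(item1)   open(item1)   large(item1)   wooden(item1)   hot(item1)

Round 1 fires (5), (6), (7), giving has_feathers(item1), stale(item1), flies(item1).
Round 2 fires (3), giving open(item1).
Round 3 fires (1), giving wooden(item1).
Round 4 fires (11), giving large(item1).
Round 5 fires (9), giving signed(item1).
Derived: open(item1) (round 2), large(item1) (round 4), wooden(item1) (round 3), has_feathers(item1) (round 1). hot(item1) never appears in any round.

hot(item1)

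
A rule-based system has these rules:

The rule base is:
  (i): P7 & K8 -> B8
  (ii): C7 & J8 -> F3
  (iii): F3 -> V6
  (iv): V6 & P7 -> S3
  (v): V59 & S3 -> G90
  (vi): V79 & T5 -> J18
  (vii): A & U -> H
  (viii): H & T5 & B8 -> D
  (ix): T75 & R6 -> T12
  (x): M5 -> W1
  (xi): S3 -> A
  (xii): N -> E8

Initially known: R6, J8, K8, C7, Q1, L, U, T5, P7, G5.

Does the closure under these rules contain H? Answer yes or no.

Round 1 — (i), (ii), derive B8, F3.
Round 2 — (iii), derive V6.
Round 3 — (iv), derive S3.
Round 4 — (xi), derive A.
Round 5 — (vii), derive H.
Round 6 — (viii), derive D.
H appears in round 5, so it is derivable.

yes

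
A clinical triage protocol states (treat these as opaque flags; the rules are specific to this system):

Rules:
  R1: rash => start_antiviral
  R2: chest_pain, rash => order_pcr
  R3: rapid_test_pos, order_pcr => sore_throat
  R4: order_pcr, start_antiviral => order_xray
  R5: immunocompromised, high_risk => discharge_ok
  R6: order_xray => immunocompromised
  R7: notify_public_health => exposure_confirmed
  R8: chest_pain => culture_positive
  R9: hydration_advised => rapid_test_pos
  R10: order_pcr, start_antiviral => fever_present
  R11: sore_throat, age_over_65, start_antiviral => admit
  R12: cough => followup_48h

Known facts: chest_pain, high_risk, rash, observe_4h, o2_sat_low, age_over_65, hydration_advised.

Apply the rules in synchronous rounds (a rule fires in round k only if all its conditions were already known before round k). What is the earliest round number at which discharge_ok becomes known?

Round 1: R1 [rash => start_antiviral]; R2 [chest_pain, rash => order_pcr]; R8 [chest_pain => culture_positive]; R9 [hydration_advised => rapid_test_pos]. Adds start_antiviral, order_pcr, culture_positive, rapid_test_pos.
Round 2: R3 [rapid_test_pos, order_pcr => sore_throat]; R4 [order_pcr, start_antiviral => order_xray]; R10 [order_pcr, start_antiviral => fever_present]. Adds sore_throat, order_xray, fever_present.
Round 3: R6 [order_xray => immunocompromised]; R11 [sore_throat, age_over_65, start_antiviral => admit]. Adds immunocompromised, admit.
Round 4: R5 [immunocompromised, high_risk => discharge_ok]. Adds discharge_ok.
discharge_ok first appears in round 4.

4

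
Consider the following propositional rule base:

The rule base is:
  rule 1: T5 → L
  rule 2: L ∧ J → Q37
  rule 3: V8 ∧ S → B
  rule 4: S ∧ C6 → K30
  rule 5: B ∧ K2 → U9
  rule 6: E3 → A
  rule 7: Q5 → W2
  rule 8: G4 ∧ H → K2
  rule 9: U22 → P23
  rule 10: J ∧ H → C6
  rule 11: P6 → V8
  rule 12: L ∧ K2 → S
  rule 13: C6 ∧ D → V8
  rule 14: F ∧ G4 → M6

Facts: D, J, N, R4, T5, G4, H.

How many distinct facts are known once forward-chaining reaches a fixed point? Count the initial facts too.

Round 1: rule 1 [T5 → L]; rule 8 [G4 ∧ H → K2]; rule 10 [J ∧ H → C6]. Adds L, K2, C6.
Round 2: rule 2 [L ∧ J → Q37]; rule 12 [L ∧ K2 → S]; rule 13 [C6 ∧ D → V8]. Adds Q37, S, V8.
Round 3: rule 3 [V8 ∧ S → B]; rule 4 [S ∧ C6 → K30]. Adds B, K30.
Round 4: rule 5 [B ∧ K2 → U9]. Adds U9.
Closure: {B, C6, D, G4, H, J, K2, K30, L, N, Q37, R4, S, T5, U9, V8} — 16 facts.

16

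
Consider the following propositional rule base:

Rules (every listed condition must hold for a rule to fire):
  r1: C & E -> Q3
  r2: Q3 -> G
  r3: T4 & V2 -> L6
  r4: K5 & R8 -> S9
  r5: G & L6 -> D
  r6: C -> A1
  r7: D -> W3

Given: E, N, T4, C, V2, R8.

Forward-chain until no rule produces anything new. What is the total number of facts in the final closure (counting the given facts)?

12

Round 1 fires r1, r3, r6, giving Q3, L6, A1.
Round 2 fires r2, giving G.
Round 3 fires r5, giving D.
Round 4 fires r7, giving W3.
Closure: {A1, C, D, E, G, L6, N, Q3, R8, T4, V2, W3} — 12 facts.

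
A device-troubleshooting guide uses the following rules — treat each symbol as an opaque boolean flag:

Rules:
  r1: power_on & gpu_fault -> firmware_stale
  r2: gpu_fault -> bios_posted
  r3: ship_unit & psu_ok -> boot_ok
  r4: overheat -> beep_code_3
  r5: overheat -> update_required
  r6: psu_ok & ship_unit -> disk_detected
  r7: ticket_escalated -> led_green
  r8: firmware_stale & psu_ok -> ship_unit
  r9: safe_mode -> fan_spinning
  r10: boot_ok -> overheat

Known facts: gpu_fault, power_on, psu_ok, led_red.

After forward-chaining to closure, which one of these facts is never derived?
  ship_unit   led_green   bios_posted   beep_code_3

Round 1: r1 [power_on & gpu_fault -> firmware_stale]; r2 [gpu_fault -> bios_posted]. Adds firmware_stale, bios_posted.
Round 2: r8 [firmware_stale & psu_ok -> ship_unit]. Adds ship_unit.
Round 3: r3 [ship_unit & psu_ok -> boot_ok]; r6 [psu_ok & ship_unit -> disk_detected]. Adds boot_ok, disk_detected.
Round 4: r10 [boot_ok -> overheat]. Adds overheat.
Round 5: r4 [overheat -> beep_code_3]; r5 [overheat -> update_required]. Adds beep_code_3, update_required.
Derived: beep_code_3 (round 5), ship_unit (round 2), bios_posted (round 1). led_green never appears in any round.

led_green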